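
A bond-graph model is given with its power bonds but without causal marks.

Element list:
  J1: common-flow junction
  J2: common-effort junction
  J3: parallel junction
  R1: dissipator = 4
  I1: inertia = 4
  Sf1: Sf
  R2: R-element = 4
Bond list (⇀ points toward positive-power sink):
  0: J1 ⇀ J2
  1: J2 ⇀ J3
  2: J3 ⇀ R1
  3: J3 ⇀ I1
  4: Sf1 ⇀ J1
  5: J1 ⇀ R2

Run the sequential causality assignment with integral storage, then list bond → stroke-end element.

b0 →J1
b1 →J2
b2 →J3
b3 →I1
b4 →Sf1
b5 →J1

#4 →Sf1  (Sf1: flow source, stroke at near end)
#0 →J1  (common-f at J1 fixed by 4)
#5 →J1  (1-jn J1 has f-setter on 4)
#1 →J2  (closing 0-jn rule on J2)
#3 →I1  (I1 outputs flow p/I1)
#2 →J3  (closing 0-jn rule on J3)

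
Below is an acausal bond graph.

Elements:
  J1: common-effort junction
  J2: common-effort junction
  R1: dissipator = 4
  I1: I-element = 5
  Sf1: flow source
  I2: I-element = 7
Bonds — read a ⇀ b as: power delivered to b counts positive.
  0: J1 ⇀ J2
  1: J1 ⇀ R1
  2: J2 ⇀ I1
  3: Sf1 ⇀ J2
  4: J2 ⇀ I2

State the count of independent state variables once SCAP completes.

bond 3 |Sf1  (Sf1: flow source, stroke at near end)
bond 2 |I1  (prefer integral on I1)
bond 4 |I2  (I2: I, integral causality)
bond 0 |J2  (J2: last free bond brings effort in)
bond 1 |J1  (J1 needs exactly one e-in)

2  (I1, I2 all integral)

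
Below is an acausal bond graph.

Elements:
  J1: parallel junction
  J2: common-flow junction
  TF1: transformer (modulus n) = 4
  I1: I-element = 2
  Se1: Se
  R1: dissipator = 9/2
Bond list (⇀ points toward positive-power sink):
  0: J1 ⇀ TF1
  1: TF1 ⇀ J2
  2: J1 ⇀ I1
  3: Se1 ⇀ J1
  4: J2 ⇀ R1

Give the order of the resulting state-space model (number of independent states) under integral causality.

1  (I1 all integral)

b3 stroke→J1  (source Se1 imposes e)
b0 stroke→TF1  (J1: bond 3 brought effort, rest push out)
b2 stroke→I1  (common-e at J1 fixed by 3)
b1 stroke→J2  (through TF1, causality passes straight; one stroke at TF1)
b4 stroke→R1  (closing 1-jn rule on J2)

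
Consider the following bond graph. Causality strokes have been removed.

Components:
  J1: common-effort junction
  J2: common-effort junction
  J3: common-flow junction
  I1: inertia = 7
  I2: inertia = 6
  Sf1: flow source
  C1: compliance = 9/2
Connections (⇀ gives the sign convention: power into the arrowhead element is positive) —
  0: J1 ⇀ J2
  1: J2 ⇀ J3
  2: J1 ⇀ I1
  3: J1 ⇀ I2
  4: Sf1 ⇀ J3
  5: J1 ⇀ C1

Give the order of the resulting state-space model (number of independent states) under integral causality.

#4 stroke→Sf1  (source Sf1 imposes f)
#1 stroke→J3  (J3 flow already set via bond 4)
#0 stroke→J2  (only one effort-in slot at J2)
#2 stroke→I1  (I1: I, integral causality)
#3 stroke→I2  (I2: I, integral causality)
#5 stroke→J1  (J1 needs exactly one e-in)

3  (C1, I1, I2 all integral)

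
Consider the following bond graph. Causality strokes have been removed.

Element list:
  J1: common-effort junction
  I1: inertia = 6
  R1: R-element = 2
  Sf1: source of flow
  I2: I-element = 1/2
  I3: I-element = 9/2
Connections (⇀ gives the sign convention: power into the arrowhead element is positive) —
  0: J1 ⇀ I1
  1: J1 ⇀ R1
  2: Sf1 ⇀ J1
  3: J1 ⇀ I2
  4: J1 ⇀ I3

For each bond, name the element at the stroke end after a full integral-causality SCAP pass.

#0 |I1
#1 |J1
#2 |Sf1
#3 |I2
#4 |I3

b2 stroke→Sf1  (Sf1 (Sf) sets flow on bond)
b0 stroke→I1  (I1: I, integral causality)
b3 stroke→I2  (I2 outputs flow p/I2)
b4 stroke→I3  (I3: I, integral causality)
b1 stroke→J1  (closing 0-jn rule on J1)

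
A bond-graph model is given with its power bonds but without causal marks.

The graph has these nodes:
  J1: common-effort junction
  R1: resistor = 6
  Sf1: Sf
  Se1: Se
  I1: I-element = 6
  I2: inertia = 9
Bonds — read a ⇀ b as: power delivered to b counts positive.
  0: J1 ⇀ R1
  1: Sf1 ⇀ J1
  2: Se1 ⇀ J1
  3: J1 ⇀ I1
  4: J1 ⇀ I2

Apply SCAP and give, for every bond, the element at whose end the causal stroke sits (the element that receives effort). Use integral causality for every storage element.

b1 →Sf1  (Sf1 (Sf) sets flow on bond)
b2 →J1  (source Se1 imposes e)
b0 →R1  (J1: bond 2 brought effort, rest push out)
b3 →I1  (J1 effort already set via bond 2)
b4 →I2  (0-jn J1 has e-setter on 2)

b0 |R1
b1 |Sf1
b2 |J1
b3 |I1
b4 |I2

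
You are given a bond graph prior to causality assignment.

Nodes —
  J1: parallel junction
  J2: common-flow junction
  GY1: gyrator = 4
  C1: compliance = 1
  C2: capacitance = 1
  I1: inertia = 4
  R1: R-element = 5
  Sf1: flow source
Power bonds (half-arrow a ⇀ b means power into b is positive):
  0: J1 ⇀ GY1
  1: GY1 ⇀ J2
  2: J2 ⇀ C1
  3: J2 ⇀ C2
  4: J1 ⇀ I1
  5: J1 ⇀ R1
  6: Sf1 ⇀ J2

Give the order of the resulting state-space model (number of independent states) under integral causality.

#6 stroke→Sf1  (Sf1 fixes flow; stroke at Sf1)
#1 stroke→J2  (J2: bond 6 brought flow, rest push out)
#2 stroke→J2  (1-jn J2 has f-setter on 6)
#3 stroke→J2  (J2 flow already set via bond 6)
#0 stroke→J1  (GY1 both-in/both-out from 1)
#4 stroke→I1  (J1: bond 0 brought effort, rest push out)
#5 stroke→R1  (J1: bond 0 brought effort, rest push out)

3  (C1, C2, I1 all integral)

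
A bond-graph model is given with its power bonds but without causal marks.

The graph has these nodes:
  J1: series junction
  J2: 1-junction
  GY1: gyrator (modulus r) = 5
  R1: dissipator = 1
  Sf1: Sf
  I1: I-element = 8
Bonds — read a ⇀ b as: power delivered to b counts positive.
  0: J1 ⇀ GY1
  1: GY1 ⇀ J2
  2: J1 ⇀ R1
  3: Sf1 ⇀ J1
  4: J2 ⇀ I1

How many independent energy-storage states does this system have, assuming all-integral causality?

1  (I1 all integral)

b3 →Sf1  (Sf1 fixes flow; stroke at Sf1)
b0 →J1  (J1 flow already set via bond 3)
b2 →J1  (1-jn J1 has f-setter on 3)
b1 →J2  (GY1 both-in/both-out from 0)
b4 →I1  (closing 1-jn rule on J2)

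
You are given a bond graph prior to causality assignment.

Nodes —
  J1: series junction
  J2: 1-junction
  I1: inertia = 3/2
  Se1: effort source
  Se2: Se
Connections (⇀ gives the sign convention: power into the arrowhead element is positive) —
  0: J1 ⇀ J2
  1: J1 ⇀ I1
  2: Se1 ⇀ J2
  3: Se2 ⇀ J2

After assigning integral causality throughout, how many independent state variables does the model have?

1  (I1 all integral)

#2 stroke at J2  (source Se1 imposes e)
#3 stroke at J2  (Se2 fixes effort; stroke away)
#0 stroke at J1  (closing 1-jn rule on J2)
#1 stroke at I1  (closing 1-jn rule on J1)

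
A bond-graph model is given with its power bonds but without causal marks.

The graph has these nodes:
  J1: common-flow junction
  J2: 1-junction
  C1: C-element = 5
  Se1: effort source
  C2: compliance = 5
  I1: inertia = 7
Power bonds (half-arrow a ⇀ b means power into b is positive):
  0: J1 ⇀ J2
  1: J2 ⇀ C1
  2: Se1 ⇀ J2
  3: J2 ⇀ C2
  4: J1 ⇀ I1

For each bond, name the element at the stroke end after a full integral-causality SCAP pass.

β2 →J2  (Se1: effort source, stroke at far end)
β1 →J2  (prefer integral on C1)
β3 →J2  (prefer integral on C2)
β0 →J1  (closing 1-jn rule on J2)
β4 →I1  (J1: last free bond brings flow in)

β0 |J1
β1 |J2
β2 |J2
β3 |J2
β4 |I1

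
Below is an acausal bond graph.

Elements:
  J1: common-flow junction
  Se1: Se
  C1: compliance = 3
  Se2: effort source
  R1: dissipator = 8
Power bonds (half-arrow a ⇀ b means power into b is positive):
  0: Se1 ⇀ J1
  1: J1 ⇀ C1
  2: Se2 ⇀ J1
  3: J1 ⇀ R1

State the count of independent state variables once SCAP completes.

bond 0 |J1  (source Se1 imposes e)
bond 2 |J1  (Se2: effort source, stroke at far end)
bond 1 |J1  (C1: C, integral causality)
bond 3 |R1  (only one flow-in slot at J1)

1  (C1 all integral)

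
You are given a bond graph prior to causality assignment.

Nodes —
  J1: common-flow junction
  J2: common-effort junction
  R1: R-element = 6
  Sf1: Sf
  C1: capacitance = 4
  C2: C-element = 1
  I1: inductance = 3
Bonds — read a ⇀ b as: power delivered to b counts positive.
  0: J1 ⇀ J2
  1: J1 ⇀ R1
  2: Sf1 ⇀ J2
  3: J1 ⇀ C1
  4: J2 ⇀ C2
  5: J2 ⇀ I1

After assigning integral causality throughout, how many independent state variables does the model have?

3  (C1, C2, I1 all integral)

bond 2 →Sf1  (Sf1: flow source, stroke at near end)
bond 3 →J1  (C1: C, integral causality)
bond 4 →J2  (prefer integral on C2)
bond 0 →J1  (J2 effort already set via bond 4)
bond 5 →I1  (J2: bond 4 brought effort, rest push out)
bond 1 →R1  (J1 needs exactly one f-in)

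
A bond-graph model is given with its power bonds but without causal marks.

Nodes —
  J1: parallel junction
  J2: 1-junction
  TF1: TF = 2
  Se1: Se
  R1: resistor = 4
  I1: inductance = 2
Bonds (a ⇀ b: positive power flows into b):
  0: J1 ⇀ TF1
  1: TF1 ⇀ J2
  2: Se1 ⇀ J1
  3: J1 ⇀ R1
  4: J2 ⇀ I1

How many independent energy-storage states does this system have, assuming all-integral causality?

1  (I1 all integral)

#2 |J1  (Se1: effort source, stroke at far end)
#0 |TF1  (common-e at J1 fixed by 2)
#3 |R1  (J1 effort already set via bond 2)
#1 |J2  (through TF1, causality passes straight; one stroke at TF1)
#4 |I1  (J2 needs exactly one f-in)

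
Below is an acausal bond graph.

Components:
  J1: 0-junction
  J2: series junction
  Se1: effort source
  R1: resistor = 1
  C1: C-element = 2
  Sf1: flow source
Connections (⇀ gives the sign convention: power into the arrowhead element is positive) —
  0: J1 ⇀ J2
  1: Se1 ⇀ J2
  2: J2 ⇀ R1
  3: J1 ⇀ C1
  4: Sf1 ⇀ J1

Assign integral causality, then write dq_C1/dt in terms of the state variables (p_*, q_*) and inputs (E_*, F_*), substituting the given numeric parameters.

bond 1 stroke→J2  (Se1 (Se) sets effort on bond)
bond 4 stroke→Sf1  (Sf1 (Sf) sets flow on bond)
bond 3 stroke→J1  (C1 integral (e out))
bond 0 stroke→J2  (J1 effort already set via bond 3)
bond 2 stroke→R1  (J2 needs exactly one f-in)

dq_C1/dt = -E_Se1 + F_Sf1 - q_C1/2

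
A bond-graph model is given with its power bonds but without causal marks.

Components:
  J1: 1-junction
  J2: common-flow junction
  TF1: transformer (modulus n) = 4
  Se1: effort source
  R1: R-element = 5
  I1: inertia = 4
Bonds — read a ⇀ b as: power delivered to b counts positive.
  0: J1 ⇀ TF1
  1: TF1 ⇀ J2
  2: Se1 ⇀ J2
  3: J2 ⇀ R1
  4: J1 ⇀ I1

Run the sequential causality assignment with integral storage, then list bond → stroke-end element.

β2 stroke→J2  (Se1 (Se) sets effort on bond)
β4 stroke→I1  (I1 outputs flow p/I1)
β0 stroke→J1  (J1: bond 4 brought flow, rest push out)
β1 stroke→TF1  (TF1 one-in-one-out from 0)
β3 stroke→J2  (common-f at J2 fixed by 1)

#0 stroke→J1
#1 stroke→TF1
#2 stroke→J2
#3 stroke→J2
#4 stroke→I1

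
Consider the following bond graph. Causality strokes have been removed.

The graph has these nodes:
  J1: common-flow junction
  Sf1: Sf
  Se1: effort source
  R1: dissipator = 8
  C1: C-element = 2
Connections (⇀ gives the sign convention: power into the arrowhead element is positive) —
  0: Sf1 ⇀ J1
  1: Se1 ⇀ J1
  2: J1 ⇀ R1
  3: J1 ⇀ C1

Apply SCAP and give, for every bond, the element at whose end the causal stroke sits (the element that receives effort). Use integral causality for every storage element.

bond 0 stroke at Sf1
bond 1 stroke at J1
bond 2 stroke at J1
bond 3 stroke at J1

b0 →Sf1  (Sf1: flow source, stroke at near end)
b1 →J1  (Se1 (Se) sets effort on bond)
b2 →J1  (1-jn J1 has f-setter on 0)
b3 →J1  (J1 flow already set via bond 0)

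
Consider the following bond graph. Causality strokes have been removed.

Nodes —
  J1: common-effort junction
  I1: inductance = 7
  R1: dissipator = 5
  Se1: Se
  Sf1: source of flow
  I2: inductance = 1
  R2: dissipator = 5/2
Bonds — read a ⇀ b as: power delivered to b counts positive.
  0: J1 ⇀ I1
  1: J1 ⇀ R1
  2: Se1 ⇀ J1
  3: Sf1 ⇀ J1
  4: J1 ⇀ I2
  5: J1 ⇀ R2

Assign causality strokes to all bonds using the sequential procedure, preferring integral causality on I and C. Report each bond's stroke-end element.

bond 2 |J1  (Se1 (Se) sets effort on bond)
bond 3 |Sf1  (source Sf1 imposes f)
bond 0 |I1  (0-jn J1 has e-setter on 2)
bond 1 |R1  (J1: bond 2 brought effort, rest push out)
bond 4 |I2  (0-jn J1 has e-setter on 2)
bond 5 |R2  (0-jn J1 has e-setter on 2)

β0 stroke at I1
β1 stroke at R1
β2 stroke at J1
β3 stroke at Sf1
β4 stroke at I2
β5 stroke at R2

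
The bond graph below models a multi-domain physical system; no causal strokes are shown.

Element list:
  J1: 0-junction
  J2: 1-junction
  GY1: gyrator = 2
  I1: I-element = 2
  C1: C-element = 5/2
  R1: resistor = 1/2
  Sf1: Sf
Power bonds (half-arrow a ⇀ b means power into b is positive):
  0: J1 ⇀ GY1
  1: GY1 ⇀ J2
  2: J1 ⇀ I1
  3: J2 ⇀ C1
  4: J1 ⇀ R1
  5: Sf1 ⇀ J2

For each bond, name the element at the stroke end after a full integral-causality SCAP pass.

bond 0 stroke at J1
bond 1 stroke at J2
bond 2 stroke at I1
bond 3 stroke at J2
bond 4 stroke at R1
bond 5 stroke at Sf1

b5 stroke→Sf1  (Sf1: flow source, stroke at near end)
b1 stroke→J2  (common-f at J2 fixed by 5)
b3 stroke→J2  (common-f at J2 fixed by 5)
b0 stroke→J1  (GY1: gyrator matches bond 1)
b2 stroke→I1  (common-e at J1 fixed by 0)
b4 stroke→R1  (common-e at J1 fixed by 0)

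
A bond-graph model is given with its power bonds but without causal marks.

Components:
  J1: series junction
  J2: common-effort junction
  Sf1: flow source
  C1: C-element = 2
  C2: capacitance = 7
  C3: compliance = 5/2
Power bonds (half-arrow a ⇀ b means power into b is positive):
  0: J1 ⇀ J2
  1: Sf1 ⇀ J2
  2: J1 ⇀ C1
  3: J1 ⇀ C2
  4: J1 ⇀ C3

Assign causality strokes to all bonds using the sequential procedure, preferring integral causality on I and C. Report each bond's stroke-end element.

b0 stroke→J2
b1 stroke→Sf1
b2 stroke→J1
b3 stroke→J1
b4 stroke→J1

b1 stroke→Sf1  (Sf1: flow source, stroke at near end)
b0 stroke→J2  (only one effort-in slot at J2)
b2 stroke→J1  (J1 flow already set via bond 0)
b3 stroke→J1  (common-f at J1 fixed by 0)
b4 stroke→J1  (1-jn J1 has f-setter on 0)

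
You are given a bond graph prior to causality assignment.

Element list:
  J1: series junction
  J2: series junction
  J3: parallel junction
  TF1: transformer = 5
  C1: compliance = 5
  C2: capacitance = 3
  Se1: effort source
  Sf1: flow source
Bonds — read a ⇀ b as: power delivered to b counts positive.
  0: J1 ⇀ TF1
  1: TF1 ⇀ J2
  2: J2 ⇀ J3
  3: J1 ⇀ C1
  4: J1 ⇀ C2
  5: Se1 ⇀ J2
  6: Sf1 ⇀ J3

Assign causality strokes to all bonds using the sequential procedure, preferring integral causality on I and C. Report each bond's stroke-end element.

b0 →TF1
b1 →J2
b2 →J3
b3 →J1
b4 →J1
b5 →J2
b6 →Sf1

β5 stroke at J2  (Se1 fixes effort; stroke away)
β6 stroke at Sf1  (Sf1 fixes flow; stroke at Sf1)
β2 stroke at J3  (closing 0-jn rule on J3)
β1 stroke at J2  (J2: bond 2 brought flow, rest push out)
β0 stroke at TF1  (TF1: transformer flips bond 1)
β3 stroke at J1  (common-f at J1 fixed by 0)
β4 stroke at J1  (J1 flow already set via bond 0)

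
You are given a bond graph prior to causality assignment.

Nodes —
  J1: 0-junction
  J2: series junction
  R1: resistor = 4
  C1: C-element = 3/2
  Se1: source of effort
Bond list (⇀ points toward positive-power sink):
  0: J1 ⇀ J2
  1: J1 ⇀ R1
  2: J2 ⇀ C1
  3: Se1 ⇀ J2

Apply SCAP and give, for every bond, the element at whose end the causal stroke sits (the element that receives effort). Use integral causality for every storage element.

β3 stroke at J2  (source Se1 imposes e)
β2 stroke at J2  (C1: C, integral causality)
β0 stroke at J1  (J2 needs exactly one f-in)
β1 stroke at R1  (J1 effort already set via bond 0)

bond 0 →J1
bond 1 →R1
bond 2 →J2
bond 3 →J2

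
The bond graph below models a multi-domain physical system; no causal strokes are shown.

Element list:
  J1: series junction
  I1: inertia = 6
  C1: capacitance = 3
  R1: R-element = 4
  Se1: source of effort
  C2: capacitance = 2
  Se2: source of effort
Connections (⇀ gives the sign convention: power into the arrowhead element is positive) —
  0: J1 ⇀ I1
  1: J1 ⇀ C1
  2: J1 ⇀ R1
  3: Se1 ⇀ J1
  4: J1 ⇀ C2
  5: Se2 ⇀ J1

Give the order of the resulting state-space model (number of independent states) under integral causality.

b3 stroke→J1  (source Se1 imposes e)
b5 stroke→J1  (source Se2 imposes e)
b0 stroke→I1  (I1: I, integral causality)
b1 stroke→J1  (J1 flow already set via bond 0)
b2 stroke→J1  (J1: bond 0 brought flow, rest push out)
b4 stroke→J1  (J1: bond 0 brought flow, rest push out)

3  (C1, C2, I1 all integral)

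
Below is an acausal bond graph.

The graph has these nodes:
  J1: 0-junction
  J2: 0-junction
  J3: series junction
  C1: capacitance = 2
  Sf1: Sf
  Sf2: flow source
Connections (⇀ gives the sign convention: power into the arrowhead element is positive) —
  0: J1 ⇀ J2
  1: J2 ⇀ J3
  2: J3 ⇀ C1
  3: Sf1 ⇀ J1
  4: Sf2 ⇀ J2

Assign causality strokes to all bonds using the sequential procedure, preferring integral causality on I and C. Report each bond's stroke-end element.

β0 stroke at J1
β1 stroke at J2
β2 stroke at J3
β3 stroke at Sf1
β4 stroke at Sf2

β3 |Sf1  (source Sf1 imposes f)
β4 |Sf2  (source Sf2 imposes f)
β0 |J1  (closing 0-jn rule on J1)
β1 |J2  (only one effort-in slot at J2)
β2 |J3  (1-jn J3 has f-setter on 1)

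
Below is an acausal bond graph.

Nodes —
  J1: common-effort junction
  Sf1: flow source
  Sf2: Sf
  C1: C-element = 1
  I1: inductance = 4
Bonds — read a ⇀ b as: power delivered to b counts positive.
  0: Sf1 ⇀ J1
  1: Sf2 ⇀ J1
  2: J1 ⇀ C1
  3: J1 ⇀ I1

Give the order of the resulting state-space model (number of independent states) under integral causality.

β0 stroke at Sf1  (Sf1 (Sf) sets flow on bond)
β1 stroke at Sf2  (Sf2 fixes flow; stroke at Sf2)
β2 stroke at J1  (C1 outputs effort q/C1)
β3 stroke at I1  (J1 effort already set via bond 2)

2  (C1, I1 all integral)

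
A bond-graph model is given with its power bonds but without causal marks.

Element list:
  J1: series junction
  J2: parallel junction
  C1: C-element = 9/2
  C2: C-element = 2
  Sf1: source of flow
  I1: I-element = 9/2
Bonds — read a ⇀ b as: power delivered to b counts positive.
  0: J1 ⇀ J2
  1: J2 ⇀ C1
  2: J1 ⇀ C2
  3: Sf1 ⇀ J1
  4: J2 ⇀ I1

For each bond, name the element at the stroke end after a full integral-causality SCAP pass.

#3 →Sf1  (Sf1 fixes flow; stroke at Sf1)
#0 →J1  (J1 flow already set via bond 3)
#2 →J1  (1-jn J1 has f-setter on 3)
#1 →J2  (C1 outputs effort q/C1)
#4 →I1  (common-e at J2 fixed by 1)

β0 →J1
β1 →J2
β2 →J1
β3 →Sf1
β4 →I1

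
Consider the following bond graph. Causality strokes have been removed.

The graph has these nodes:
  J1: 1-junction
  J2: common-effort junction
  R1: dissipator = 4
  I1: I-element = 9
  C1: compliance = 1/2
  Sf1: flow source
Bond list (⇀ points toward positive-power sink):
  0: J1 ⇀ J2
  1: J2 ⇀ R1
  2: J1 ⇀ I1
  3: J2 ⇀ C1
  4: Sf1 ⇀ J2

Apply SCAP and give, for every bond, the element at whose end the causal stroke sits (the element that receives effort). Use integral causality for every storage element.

bond 0 stroke at J1
bond 1 stroke at R1
bond 2 stroke at I1
bond 3 stroke at J2
bond 4 stroke at Sf1

bond 4 |Sf1  (Sf1: flow source, stroke at near end)
bond 2 |I1  (I1 integral (f out))
bond 0 |J1  (common-f at J1 fixed by 2)
bond 3 |J2  (C1 integral (e out))
bond 1 |R1  (J2: bond 3 brought effort, rest push out)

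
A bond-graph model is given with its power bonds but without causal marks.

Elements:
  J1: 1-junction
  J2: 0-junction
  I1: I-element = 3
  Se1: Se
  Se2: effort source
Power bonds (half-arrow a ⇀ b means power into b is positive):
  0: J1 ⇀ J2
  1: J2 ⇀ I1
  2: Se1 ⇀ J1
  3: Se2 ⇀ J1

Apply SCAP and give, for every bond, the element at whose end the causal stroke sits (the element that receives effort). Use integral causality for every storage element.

bond 0 stroke→J2
bond 1 stroke→I1
bond 2 stroke→J1
bond 3 stroke→J1

bond 2 stroke→J1  (Se1 (Se) sets effort on bond)
bond 3 stroke→J1  (source Se2 imposes e)
bond 0 stroke→J2  (J1: last free bond brings flow in)
bond 1 stroke→I1  (J2 effort already set via bond 0)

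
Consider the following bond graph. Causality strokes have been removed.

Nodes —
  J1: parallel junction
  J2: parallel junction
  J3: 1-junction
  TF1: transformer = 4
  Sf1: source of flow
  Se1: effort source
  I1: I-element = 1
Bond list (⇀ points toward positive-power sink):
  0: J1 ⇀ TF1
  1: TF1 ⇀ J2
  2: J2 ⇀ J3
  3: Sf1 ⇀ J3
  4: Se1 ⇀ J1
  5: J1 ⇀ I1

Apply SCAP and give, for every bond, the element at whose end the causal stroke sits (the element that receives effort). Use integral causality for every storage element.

β0 stroke→TF1
β1 stroke→J2
β2 stroke→J3
β3 stroke→Sf1
β4 stroke→J1
β5 stroke→I1

bond 3 stroke at Sf1  (Sf1 (Sf) sets flow on bond)
bond 4 stroke at J1  (Se1: effort source, stroke at far end)
bond 0 stroke at TF1  (common-e at J1 fixed by 4)
bond 5 stroke at I1  (J1: bond 4 brought effort, rest push out)
bond 2 stroke at J3  (J3: bond 3 brought flow, rest push out)
bond 1 stroke at J2  (through TF1, causality passes straight; one stroke at TF1)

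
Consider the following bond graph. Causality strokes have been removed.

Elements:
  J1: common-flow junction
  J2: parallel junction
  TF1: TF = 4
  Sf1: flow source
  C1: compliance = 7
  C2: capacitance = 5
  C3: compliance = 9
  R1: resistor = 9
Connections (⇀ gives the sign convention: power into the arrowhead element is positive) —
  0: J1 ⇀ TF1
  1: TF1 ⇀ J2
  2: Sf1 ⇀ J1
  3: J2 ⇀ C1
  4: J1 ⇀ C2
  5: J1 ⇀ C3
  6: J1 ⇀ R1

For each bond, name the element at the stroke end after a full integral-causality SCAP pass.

bond 0 stroke at J1
bond 1 stroke at TF1
bond 2 stroke at Sf1
bond 3 stroke at J2
bond 4 stroke at J1
bond 5 stroke at J1
bond 6 stroke at J1

b2 stroke→Sf1  (Sf1 (Sf) sets flow on bond)
b0 stroke→J1  (1-jn J1 has f-setter on 2)
b4 stroke→J1  (common-f at J1 fixed by 2)
b5 stroke→J1  (J1 flow already set via bond 2)
b6 stroke→J1  (J1: bond 2 brought flow, rest push out)
b1 stroke→TF1  (TF TF1: opposite of bond 0)
b3 stroke→J2  (closing 0-jn rule on J2)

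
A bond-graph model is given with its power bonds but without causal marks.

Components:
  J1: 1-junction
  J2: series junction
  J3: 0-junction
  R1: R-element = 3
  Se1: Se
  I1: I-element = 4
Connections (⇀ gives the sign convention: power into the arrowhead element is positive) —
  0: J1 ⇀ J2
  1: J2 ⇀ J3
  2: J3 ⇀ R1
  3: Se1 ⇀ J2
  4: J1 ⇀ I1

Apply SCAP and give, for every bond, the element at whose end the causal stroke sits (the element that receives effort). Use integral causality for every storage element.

β3 →J2  (source Se1 imposes e)
β4 →I1  (prefer integral on I1)
β0 →J1  (1-jn J1 has f-setter on 4)
β1 →J2  (J2: bond 0 brought flow, rest push out)
β2 →J3  (only one effort-in slot at J3)

b0 stroke→J1
b1 stroke→J2
b2 stroke→J3
b3 stroke→J2
b4 stroke→I1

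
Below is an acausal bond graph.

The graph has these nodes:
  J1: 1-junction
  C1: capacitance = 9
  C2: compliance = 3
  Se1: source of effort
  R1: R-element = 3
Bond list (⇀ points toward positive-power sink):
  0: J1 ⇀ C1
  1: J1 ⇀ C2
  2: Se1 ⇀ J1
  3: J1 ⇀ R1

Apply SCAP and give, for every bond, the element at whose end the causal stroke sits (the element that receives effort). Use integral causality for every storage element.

bond 2 stroke at J1  (Se1: effort source, stroke at far end)
bond 0 stroke at J1  (prefer integral on C1)
bond 1 stroke at J1  (C2 outputs effort q/C2)
bond 3 stroke at R1  (only one flow-in slot at J1)

b0 stroke→J1
b1 stroke→J1
b2 stroke→J1
b3 stroke→R1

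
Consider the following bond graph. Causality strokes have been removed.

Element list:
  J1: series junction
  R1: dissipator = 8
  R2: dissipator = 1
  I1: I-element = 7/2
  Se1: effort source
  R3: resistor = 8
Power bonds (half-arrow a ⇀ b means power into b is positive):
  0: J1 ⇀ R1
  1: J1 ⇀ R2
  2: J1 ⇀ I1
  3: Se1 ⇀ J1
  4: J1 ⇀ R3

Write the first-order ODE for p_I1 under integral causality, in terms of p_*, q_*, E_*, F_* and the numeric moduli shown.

dp_I1/dt = E_Se1 - 34*p_I1/7

bond 3 stroke→J1  (source Se1 imposes e)
bond 2 stroke→I1  (I1 outputs flow p/I1)
bond 0 stroke→J1  (common-f at J1 fixed by 2)
bond 1 stroke→J1  (J1: bond 2 brought flow, rest push out)
bond 4 stroke→J1  (J1: bond 2 brought flow, rest push out)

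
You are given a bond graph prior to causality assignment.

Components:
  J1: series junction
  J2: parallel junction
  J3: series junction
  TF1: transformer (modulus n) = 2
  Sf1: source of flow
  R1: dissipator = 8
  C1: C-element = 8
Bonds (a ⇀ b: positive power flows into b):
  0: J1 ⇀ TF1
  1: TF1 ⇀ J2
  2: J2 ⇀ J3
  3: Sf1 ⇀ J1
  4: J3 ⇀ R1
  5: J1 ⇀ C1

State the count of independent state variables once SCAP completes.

1  (C1 all integral)

bond 3 →Sf1  (source Sf1 imposes f)
bond 0 →J1  (1-jn J1 has f-setter on 3)
bond 5 →J1  (J1: bond 3 brought flow, rest push out)
bond 1 →TF1  (TF1 one-in-one-out from 0)
bond 2 →J2  (J2 needs exactly one e-in)
bond 4 →J3  (J3 flow already set via bond 2)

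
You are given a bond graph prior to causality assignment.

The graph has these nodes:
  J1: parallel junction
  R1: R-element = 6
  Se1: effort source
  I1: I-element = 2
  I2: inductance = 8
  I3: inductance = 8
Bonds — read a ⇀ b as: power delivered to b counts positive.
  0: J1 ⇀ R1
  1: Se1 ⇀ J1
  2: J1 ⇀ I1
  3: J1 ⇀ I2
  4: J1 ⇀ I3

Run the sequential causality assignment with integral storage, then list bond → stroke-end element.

#1 stroke→J1  (Se1: effort source, stroke at far end)
#0 stroke→R1  (J1: bond 1 brought effort, rest push out)
#2 stroke→I1  (common-e at J1 fixed by 1)
#3 stroke→I2  (0-jn J1 has e-setter on 1)
#4 stroke→I3  (J1 effort already set via bond 1)

b0 stroke→R1
b1 stroke→J1
b2 stroke→I1
b3 stroke→I2
b4 stroke→I3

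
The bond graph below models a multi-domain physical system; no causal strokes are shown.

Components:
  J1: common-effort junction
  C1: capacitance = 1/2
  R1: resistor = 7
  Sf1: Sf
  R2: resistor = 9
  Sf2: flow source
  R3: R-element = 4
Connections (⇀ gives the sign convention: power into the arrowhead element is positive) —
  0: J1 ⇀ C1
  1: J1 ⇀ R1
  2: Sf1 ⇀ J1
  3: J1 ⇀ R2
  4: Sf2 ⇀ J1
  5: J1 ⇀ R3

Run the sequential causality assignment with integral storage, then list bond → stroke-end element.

#0 |J1
#1 |R1
#2 |Sf1
#3 |R2
#4 |Sf2
#5 |R3

bond 2 |Sf1  (Sf1: flow source, stroke at near end)
bond 4 |Sf2  (Sf2 fixes flow; stroke at Sf2)
bond 0 |J1  (prefer integral on C1)
bond 1 |R1  (common-e at J1 fixed by 0)
bond 3 |R2  (0-jn J1 has e-setter on 0)
bond 5 |R3  (J1 effort already set via bond 0)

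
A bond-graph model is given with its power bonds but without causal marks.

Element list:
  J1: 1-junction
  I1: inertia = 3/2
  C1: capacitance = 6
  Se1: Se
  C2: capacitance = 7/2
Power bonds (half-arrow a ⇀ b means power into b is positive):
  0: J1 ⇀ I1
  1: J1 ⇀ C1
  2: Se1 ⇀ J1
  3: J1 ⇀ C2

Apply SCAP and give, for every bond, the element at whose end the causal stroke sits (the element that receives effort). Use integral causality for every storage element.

bond 0 →I1
bond 1 →J1
bond 2 →J1
bond 3 →J1

#2 stroke at J1  (Se1: effort source, stroke at far end)
#0 stroke at I1  (I1 integral (f out))
#1 stroke at J1  (J1 flow already set via bond 0)
#3 stroke at J1  (common-f at J1 fixed by 0)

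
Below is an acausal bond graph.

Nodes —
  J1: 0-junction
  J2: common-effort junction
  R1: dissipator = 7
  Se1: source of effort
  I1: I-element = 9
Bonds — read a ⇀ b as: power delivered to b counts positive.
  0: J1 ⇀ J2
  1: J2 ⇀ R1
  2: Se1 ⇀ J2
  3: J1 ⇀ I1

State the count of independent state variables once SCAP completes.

#2 stroke→J2  (source Se1 imposes e)
#0 stroke→J1  (common-e at J2 fixed by 2)
#1 stroke→R1  (J2 effort already set via bond 2)
#3 stroke→I1  (J1: bond 0 brought effort, rest push out)

1  (I1 all integral)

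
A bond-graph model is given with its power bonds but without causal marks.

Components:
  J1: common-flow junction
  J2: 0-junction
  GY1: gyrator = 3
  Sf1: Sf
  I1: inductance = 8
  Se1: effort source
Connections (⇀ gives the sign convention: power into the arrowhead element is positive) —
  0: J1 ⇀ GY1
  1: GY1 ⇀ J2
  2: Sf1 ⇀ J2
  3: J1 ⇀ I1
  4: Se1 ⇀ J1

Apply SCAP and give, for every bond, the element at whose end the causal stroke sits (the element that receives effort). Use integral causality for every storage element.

b2 |Sf1  (Sf1 (Sf) sets flow on bond)
b4 |J1  (Se1: effort source, stroke at far end)
b1 |J2  (closing 0-jn rule on J2)
b0 |J1  (GY GY1: same side as bond 1)
b3 |I1  (J1 needs exactly one f-in)

b0 stroke at J1
b1 stroke at J2
b2 stroke at Sf1
b3 stroke at I1
b4 stroke at J1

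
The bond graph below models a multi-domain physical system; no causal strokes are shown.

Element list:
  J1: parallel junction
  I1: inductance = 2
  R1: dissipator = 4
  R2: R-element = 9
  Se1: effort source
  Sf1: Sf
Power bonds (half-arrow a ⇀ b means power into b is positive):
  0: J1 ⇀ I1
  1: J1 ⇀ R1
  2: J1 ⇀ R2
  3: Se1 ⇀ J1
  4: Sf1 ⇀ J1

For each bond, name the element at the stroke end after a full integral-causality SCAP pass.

β3 stroke→J1  (Se1 fixes effort; stroke away)
β4 stroke→Sf1  (Sf1: flow source, stroke at near end)
β0 stroke→I1  (common-e at J1 fixed by 3)
β1 stroke→R1  (0-jn J1 has e-setter on 3)
β2 stroke→R2  (J1 effort already set via bond 3)

β0 stroke→I1
β1 stroke→R1
β2 stroke→R2
β3 stroke→J1
β4 stroke→Sf1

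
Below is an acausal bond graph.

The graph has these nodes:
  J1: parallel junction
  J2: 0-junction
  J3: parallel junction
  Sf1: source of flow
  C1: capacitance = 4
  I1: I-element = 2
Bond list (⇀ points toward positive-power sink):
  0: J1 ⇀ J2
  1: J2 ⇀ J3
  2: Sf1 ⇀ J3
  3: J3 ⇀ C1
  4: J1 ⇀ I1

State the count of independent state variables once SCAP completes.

b2 stroke at Sf1  (Sf1: flow source, stroke at near end)
b3 stroke at J3  (prefer integral on C1)
b1 stroke at J2  (J3 effort already set via bond 3)
b0 stroke at J1  (common-e at J2 fixed by 1)
b4 stroke at I1  (J1: bond 0 brought effort, rest push out)

2  (C1, I1 all integral)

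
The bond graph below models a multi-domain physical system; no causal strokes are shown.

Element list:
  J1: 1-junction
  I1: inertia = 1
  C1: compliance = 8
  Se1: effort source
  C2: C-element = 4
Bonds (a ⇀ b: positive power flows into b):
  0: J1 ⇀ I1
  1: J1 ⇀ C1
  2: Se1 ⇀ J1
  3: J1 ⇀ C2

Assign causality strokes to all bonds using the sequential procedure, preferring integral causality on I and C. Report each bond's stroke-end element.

b2 stroke at J1  (source Se1 imposes e)
b0 stroke at I1  (I1 integral (f out))
b1 stroke at J1  (common-f at J1 fixed by 0)
b3 stroke at J1  (J1: bond 0 brought flow, rest push out)

β0 →I1
β1 →J1
β2 →J1
β3 →J1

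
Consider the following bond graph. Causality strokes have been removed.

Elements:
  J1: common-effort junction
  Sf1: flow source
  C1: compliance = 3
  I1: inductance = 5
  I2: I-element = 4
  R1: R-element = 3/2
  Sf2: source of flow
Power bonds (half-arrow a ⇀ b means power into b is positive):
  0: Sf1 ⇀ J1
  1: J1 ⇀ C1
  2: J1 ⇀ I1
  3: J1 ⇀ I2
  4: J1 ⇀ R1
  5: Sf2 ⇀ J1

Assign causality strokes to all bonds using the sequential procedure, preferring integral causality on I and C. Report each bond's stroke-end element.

bond 0 stroke→Sf1
bond 1 stroke→J1
bond 2 stroke→I1
bond 3 stroke→I2
bond 4 stroke→R1
bond 5 stroke→Sf2

#0 →Sf1  (source Sf1 imposes f)
#5 →Sf2  (Sf2 (Sf) sets flow on bond)
#1 →J1  (C1: C, integral causality)
#2 →I1  (J1: bond 1 brought effort, rest push out)
#3 →I2  (J1: bond 1 brought effort, rest push out)
#4 →R1  (0-jn J1 has e-setter on 1)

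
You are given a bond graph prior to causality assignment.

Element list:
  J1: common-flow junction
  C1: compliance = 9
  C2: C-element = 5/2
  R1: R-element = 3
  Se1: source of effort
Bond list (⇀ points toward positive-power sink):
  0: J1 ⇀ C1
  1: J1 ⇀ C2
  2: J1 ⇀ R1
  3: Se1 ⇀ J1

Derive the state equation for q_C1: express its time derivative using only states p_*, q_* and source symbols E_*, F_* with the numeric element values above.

bond 3 →J1  (Se1 fixes effort; stroke away)
bond 0 →J1  (prefer integral on C1)
bond 1 →J1  (prefer integral on C2)
bond 2 →R1  (closing 1-jn rule on J1)

dq_C1/dt = E_Se1/3 - q_C1/27 - 2*q_C2/15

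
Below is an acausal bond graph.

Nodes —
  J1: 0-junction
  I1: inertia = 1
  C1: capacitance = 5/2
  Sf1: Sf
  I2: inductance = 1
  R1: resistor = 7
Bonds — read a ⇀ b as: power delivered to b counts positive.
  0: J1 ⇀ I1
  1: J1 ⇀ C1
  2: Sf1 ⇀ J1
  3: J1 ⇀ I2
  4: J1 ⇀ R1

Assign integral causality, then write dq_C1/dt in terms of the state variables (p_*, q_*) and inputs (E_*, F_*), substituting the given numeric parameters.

#2 stroke at Sf1  (Sf1: flow source, stroke at near end)
#0 stroke at I1  (prefer integral on I1)
#1 stroke at J1  (C1 outputs effort q/C1)
#3 stroke at I2  (common-e at J1 fixed by 1)
#4 stroke at R1  (J1 effort already set via bond 1)

dq_C1/dt = F_Sf1 - p_I1 - p_I2 - 2*q_C1/35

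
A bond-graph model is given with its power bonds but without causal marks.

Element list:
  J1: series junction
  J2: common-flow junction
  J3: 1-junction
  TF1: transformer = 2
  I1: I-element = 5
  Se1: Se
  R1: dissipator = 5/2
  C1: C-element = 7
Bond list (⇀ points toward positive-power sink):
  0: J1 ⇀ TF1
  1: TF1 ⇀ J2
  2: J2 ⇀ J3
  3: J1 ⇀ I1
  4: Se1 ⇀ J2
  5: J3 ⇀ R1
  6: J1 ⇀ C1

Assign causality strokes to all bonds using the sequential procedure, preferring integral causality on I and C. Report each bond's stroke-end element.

#0 →J1
#1 →TF1
#2 →J2
#3 →I1
#4 →J2
#5 →J3
#6 →J1

β4 stroke at J2  (Se1: effort source, stroke at far end)
β3 stroke at I1  (prefer integral on I1)
β0 stroke at J1  (J1: bond 3 brought flow, rest push out)
β6 stroke at J1  (J1: bond 3 brought flow, rest push out)
β1 stroke at TF1  (TF1 one-in-one-out from 0)
β2 stroke at J2  (J2: bond 1 brought flow, rest push out)
β5 stroke at J3  (J3 flow already set via bond 2)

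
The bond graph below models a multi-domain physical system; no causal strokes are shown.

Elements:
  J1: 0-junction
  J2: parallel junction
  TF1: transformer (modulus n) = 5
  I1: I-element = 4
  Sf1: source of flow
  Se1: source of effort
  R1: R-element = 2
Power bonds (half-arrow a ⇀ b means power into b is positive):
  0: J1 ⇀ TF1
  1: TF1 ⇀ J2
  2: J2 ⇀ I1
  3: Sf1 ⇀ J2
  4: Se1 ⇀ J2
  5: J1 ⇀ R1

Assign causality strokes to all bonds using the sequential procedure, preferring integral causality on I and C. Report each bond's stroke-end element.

#3 stroke at Sf1  (Sf1 (Sf) sets flow on bond)
#4 stroke at J2  (source Se1 imposes e)
#1 stroke at TF1  (J2: bond 4 brought effort, rest push out)
#2 stroke at I1  (0-jn J2 has e-setter on 4)
#0 stroke at J1  (TF TF1: opposite of bond 1)
#5 stroke at R1  (0-jn J1 has e-setter on 0)

#0 →J1
#1 →TF1
#2 →I1
#3 →Sf1
#4 →J2
#5 →R1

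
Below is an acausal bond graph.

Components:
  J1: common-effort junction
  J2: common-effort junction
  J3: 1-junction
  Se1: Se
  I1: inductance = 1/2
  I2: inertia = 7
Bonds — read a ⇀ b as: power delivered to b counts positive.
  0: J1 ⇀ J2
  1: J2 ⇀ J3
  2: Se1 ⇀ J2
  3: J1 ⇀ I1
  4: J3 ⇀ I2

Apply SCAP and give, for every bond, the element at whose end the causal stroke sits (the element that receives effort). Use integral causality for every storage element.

β0 stroke→J1
β1 stroke→J3
β2 stroke→J2
β3 stroke→I1
β4 stroke→I2

bond 2 →J2  (Se1: effort source, stroke at far end)
bond 0 →J1  (0-jn J2 has e-setter on 2)
bond 1 →J3  (0-jn J2 has e-setter on 2)
bond 4 →I2  (J3: last free bond brings flow in)
bond 3 →I1  (J1: bond 0 brought effort, rest push out)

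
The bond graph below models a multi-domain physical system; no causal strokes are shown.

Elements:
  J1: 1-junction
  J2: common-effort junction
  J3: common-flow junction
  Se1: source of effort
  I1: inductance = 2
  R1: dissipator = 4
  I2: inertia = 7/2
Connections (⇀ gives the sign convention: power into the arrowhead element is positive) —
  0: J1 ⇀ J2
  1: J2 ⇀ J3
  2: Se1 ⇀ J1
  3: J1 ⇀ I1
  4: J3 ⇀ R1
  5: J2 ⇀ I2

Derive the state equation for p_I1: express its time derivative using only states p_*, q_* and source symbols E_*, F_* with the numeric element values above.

dp_I1/dt = E_Se1 - 2*p_I1 + 8*p_I2/7

#2 |J1  (source Se1 imposes e)
#3 |I1  (prefer integral on I1)
#0 |J1  (J1: bond 3 brought flow, rest push out)
#5 |I2  (I2 outputs flow p/I2)
#1 |J2  (closing 0-jn rule on J2)
#4 |J3  (1-jn J3 has f-setter on 1)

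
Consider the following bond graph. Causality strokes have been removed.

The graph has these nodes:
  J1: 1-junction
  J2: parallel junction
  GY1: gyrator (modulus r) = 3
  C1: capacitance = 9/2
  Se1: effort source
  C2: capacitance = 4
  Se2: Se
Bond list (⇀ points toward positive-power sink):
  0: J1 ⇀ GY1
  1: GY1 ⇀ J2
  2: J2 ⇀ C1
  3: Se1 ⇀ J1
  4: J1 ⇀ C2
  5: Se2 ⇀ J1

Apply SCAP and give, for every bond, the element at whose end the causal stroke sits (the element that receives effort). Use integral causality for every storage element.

b0 |GY1
b1 |GY1
b2 |J2
b3 |J1
b4 |J1
b5 |J1

bond 3 stroke→J1  (Se1 fixes effort; stroke away)
bond 5 stroke→J1  (Se2: effort source, stroke at far end)
bond 2 stroke→J2  (C1 outputs effort q/C1)
bond 1 stroke→GY1  (0-jn J2 has e-setter on 2)
bond 0 stroke→GY1  (GY GY1: same side as bond 1)
bond 4 stroke→J1  (J1: bond 0 brought flow, rest push out)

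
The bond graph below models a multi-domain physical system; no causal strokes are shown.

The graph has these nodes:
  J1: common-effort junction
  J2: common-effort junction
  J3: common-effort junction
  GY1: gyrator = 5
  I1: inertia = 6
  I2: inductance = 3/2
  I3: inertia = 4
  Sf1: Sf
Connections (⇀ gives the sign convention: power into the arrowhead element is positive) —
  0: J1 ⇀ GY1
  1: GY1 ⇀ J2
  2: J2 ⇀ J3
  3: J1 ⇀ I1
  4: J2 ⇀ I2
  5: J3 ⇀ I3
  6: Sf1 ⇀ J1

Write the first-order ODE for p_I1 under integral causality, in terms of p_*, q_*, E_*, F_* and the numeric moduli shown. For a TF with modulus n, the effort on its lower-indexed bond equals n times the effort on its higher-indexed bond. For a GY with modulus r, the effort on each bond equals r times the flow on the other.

β6 stroke→Sf1  (Sf1 fixes flow; stroke at Sf1)
β3 stroke→I1  (I1: I, integral causality)
β0 stroke→J1  (J1 needs exactly one e-in)
β1 stroke→J2  (through GY1, causality inverts; strokes same side of GY1)
β2 stroke→J3  (J2: bond 1 brought effort, rest push out)
β4 stroke→I2  (0-jn J2 has e-setter on 1)
β5 stroke→I3  (common-e at J3 fixed by 2)

dp_I1/dt = 10*p_I2/3 + 5*p_I3/4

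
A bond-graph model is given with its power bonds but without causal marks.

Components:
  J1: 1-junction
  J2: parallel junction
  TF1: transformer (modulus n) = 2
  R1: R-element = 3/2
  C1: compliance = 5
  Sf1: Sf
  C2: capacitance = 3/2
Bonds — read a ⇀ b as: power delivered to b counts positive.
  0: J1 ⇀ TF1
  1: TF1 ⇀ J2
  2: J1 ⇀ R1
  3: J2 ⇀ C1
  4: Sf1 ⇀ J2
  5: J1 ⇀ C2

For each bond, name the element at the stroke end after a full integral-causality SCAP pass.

β0 stroke at J1
β1 stroke at TF1
β2 stroke at R1
β3 stroke at J2
β4 stroke at Sf1
β5 stroke at J1

b4 |Sf1  (Sf1: flow source, stroke at near end)
b3 |J2  (prefer integral on C1)
b1 |TF1  (J2: bond 3 brought effort, rest push out)
b0 |J1  (TF TF1: opposite of bond 1)
b5 |J1  (C2 integral (e out))
b2 |R1  (J1 needs exactly one f-in)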